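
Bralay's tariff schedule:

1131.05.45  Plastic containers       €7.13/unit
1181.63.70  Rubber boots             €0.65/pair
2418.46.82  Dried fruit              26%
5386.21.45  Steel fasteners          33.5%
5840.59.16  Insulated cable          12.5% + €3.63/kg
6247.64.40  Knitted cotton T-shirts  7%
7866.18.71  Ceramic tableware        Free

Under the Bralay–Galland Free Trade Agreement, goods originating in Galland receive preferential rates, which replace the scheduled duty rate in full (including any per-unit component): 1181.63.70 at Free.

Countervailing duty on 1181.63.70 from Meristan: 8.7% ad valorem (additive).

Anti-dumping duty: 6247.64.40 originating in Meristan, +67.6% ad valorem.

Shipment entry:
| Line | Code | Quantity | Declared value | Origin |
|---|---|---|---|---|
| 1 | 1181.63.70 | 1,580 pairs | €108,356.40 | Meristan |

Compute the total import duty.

Line 1 (1181.63.70, Meristan, 1,580 pairs, €108,356.40):
Base rate for 1181.63.70 is €0.65/pair.
1181.63.70 has an FTA preferential rate, but origin Meristan is not Galland; base rate stands.
Additional duty on 1181.63.70 from Meristan: +8.7% ad valorem. Applied ad valorem rate = 8.7%.
Duty = €108,356.40 × 8.7% + 1,580 × €0.65 = €10,454.01.

€10,454.01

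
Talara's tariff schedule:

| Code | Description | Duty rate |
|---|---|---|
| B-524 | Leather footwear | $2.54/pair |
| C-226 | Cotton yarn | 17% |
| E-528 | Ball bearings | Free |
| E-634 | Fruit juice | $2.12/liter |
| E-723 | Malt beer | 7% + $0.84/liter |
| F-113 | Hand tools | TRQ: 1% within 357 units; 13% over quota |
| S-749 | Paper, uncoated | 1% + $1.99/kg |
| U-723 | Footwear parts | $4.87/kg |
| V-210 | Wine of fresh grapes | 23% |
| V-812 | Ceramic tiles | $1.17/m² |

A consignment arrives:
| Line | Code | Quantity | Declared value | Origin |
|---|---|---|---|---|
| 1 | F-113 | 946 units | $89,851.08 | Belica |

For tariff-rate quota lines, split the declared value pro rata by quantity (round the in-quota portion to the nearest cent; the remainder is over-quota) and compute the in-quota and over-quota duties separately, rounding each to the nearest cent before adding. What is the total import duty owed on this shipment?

$7,611.70

Line 1 (F-113, Belica, 946 units, $89,851.08):
Code F-113 is under a tariff-rate quota (threshold 357 units). In-quota: 357 units at 1%; over-quota: 589 units at 13%.
Pro-rata value split: in-quota = $89,851.08 × 357/946 = $33,907.86; over-quota = $89,851.08 − $33,907.86 = $55,943.22.
In-quota duty = $33,907.86 × 1% = $339.08. Over-quota duty = $55,943.22 × 13% = $7,272.62.
Line duty = $339.08 + $7,272.62 = $7,611.70.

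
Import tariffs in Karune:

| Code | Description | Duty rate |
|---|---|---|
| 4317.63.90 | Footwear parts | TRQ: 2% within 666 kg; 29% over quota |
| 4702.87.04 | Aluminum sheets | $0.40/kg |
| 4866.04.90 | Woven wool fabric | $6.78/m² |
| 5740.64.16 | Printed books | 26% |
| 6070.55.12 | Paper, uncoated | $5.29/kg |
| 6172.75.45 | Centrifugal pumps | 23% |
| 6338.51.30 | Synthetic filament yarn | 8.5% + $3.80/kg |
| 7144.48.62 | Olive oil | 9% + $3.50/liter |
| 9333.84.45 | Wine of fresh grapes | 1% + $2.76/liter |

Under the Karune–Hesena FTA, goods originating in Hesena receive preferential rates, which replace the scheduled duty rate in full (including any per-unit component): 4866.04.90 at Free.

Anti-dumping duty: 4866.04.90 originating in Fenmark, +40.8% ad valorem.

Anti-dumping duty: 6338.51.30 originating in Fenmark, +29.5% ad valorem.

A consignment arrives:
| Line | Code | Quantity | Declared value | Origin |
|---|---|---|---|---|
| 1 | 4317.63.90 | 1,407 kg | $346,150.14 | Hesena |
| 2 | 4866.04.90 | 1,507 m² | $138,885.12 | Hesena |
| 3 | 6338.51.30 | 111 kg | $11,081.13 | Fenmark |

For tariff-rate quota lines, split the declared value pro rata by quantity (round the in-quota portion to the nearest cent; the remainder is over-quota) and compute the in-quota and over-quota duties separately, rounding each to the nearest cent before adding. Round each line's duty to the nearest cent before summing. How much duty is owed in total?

$60,776.86

Line 1 (4317.63.90, Hesena, 1,407 kg, $346,150.14):
Code 4317.63.90 is under a tariff-rate quota (threshold 666 kg). In-quota: 666 kg at 2%; over-quota: 741 kg at 29%.
Pro-rata value split: in-quota = $346,150.14 × 666/1,407 = $163,849.32; over-quota = $346,150.14 − $163,849.32 = $182,300.82.
In-quota duty = $163,849.32 × 2% = $3,276.99. Over-quota duty = $182,300.82 × 29% = $52,867.24.
Line duty = $3,276.99 + $52,867.24 = $56,144.23.
Line 2 (4866.04.90, Hesena, 1,507 m², $138,885.12):
Base rate for 4866.04.90 is $6.78/m².
Origin Hesena qualifies under the Karune–Hesena agreement and 4866.04.90 is covered: preferential rate Free applies instead.
The additional-duty order on 4866.04.90 targets Fenmark, not Hesena; it does not apply.
Duty = $138,885.12 × 0% = $0.00.
Line 3 (6338.51.30, Fenmark, 111 kg, $11,081.13):
Base rate for 6338.51.30 is 8.5% + $3.80/kg.
Additional duty on 6338.51.30 from Fenmark: +29.5%. Applied ad valorem rate: 8.5% + 29.5% = 38%.
Duty = $11,081.13 × 38% + 111 × $3.80 = $4,632.63.
Total = $56,144.23 + $0.00 + $4,632.63 = $60,776.86.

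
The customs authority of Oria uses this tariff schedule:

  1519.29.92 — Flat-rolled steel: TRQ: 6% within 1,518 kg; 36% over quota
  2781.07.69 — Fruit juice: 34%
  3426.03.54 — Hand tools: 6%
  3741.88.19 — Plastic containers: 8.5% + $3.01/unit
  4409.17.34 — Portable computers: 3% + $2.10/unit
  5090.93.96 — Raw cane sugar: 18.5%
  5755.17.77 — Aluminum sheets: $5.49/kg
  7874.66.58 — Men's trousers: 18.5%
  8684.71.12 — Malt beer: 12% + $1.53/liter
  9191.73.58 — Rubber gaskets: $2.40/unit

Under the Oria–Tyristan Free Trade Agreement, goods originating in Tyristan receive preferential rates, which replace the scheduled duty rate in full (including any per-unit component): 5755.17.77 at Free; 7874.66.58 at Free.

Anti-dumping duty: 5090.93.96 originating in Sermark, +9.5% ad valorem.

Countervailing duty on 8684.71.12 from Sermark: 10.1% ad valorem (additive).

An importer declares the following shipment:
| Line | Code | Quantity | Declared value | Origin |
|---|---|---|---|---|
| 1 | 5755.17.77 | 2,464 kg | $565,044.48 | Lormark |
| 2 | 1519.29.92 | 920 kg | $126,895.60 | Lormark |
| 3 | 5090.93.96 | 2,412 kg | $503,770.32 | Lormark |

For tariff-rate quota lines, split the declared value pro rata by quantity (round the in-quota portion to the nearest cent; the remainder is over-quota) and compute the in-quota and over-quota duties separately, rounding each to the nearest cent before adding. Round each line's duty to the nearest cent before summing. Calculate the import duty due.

Line 1 (5755.17.77, Lormark, 2,464 kg, $565,044.48):
Base rate for 5755.17.77 is $5.49/kg.
5755.17.77 has an FTA preferential rate, but origin Lormark is not Tyristan; base rate stands.
Duty = 2,464 × $5.49 = $13,527.36.
Line 2 (1519.29.92, Lormark, 920 kg, $126,895.60):
Code 1519.29.92 is under a tariff-rate quota (threshold 1,518 kg). Quantity 920 kg is within the quota, so the in-quota rate 6% applies to the full value.
Duty = $126,895.60 × 6% = $7,613.74.
Line 3 (5090.93.96, Lormark, 2,412 kg, $503,770.32):
Base rate for 5090.93.96 is 18.5%.
The additional-duty order on 5090.93.96 targets Sermark, not Lormark; it does not apply.
Duty = $503,770.32 × 18.5% = $93,197.51.
Total = $13,527.36 + $7,613.74 + $93,197.51 = $114,338.61.

$114,338.61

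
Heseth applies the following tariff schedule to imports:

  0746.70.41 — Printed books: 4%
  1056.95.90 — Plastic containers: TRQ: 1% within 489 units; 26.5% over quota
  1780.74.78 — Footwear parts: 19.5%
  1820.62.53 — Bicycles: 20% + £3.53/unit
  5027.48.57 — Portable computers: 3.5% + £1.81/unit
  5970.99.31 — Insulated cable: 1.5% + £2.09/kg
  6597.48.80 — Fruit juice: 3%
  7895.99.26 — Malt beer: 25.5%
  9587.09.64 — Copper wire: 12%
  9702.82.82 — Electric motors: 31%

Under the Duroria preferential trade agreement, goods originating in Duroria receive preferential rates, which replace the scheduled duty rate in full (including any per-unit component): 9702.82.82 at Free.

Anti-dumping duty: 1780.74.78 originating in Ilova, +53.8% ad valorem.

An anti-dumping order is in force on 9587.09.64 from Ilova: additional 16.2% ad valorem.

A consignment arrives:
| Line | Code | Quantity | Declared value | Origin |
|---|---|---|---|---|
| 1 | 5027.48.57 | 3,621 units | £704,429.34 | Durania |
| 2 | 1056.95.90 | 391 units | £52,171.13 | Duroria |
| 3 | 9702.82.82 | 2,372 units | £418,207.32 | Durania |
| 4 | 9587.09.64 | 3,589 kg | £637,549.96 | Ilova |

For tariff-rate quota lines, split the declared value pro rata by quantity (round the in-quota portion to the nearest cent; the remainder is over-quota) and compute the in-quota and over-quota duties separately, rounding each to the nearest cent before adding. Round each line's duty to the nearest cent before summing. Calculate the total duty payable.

£341,164.11

Line 1 (5027.48.57, Durania, 3,621 units, £704,429.34):
Base rate for 5027.48.57 is 3.5% + £1.81/unit.
Duty = £704,429.34 × 3.5% + 3,621 × £1.81 = £31,209.04.
Line 2 (1056.95.90, Duroria, 391 units, £52,171.13):
Code 1056.95.90 is under a tariff-rate quota (threshold 489 units). Quantity 391 units is within the quota, so the in-quota rate 1% applies to the full value.
Duty = £52,171.13 × 1% = £521.71.
Line 3 (9702.82.82, Durania, 2,372 units, £418,207.32):
Base rate for 9702.82.82 is 31%.
9702.82.82 has an FTA preferential rate, but origin Durania is not Duroria; base rate stands.
Duty = £418,207.32 × 31% = £129,644.27.
Line 4 (9587.09.64, Ilova, 3,589 kg, £637,549.96):
Base rate for 9587.09.64 is 12%.
Additional duty on 9587.09.64 from Ilova: +16.2%. Applied ad valorem rate: 12% + 16.2% = 28.2%.
Duty = £637,549.96 × 28.2% = £179,789.09.
Total = £31,209.04 + £521.71 + £129,644.27 + £179,789.09 = £341,164.11.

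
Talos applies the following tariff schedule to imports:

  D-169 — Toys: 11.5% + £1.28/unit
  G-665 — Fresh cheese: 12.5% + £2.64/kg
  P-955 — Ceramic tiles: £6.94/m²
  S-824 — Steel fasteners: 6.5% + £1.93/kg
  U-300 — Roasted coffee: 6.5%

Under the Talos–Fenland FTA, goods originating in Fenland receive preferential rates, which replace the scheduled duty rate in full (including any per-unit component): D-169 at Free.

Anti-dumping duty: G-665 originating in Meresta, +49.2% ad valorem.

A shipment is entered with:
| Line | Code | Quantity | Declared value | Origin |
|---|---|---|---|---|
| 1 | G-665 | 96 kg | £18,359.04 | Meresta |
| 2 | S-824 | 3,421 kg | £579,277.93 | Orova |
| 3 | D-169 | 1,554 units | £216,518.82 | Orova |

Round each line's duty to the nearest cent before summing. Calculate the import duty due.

£82,725.35

Line 1 (G-665, Meresta, 96 kg, £18,359.04):
Base rate for G-665 is 12.5% + £2.64/kg.
Additional duty on G-665 from Meresta: +49.2%. Applied ad valorem rate: 12.5% + 49.2% = 61.7%.
Duty = £18,359.04 × 61.7% + 96 × £2.64 = £11,580.97.
Line 2 (S-824, Orova, 3,421 kg, £579,277.93):
Base rate for S-824 is 6.5% + £1.93/kg.
Duty = £579,277.93 × 6.5% + 3,421 × £1.93 = £44,255.60.
Line 3 (D-169, Orova, 1,554 units, £216,518.82):
Base rate for D-169 is 11.5% + £1.28/unit.
D-169 has an FTA preferential rate, but origin Orova is not Fenland; base rate stands.
Duty = £216,518.82 × 11.5% + 1,554 × £1.28 = £26,888.78.
Total = £11,580.97 + £44,255.60 + £26,888.78 = £82,725.35.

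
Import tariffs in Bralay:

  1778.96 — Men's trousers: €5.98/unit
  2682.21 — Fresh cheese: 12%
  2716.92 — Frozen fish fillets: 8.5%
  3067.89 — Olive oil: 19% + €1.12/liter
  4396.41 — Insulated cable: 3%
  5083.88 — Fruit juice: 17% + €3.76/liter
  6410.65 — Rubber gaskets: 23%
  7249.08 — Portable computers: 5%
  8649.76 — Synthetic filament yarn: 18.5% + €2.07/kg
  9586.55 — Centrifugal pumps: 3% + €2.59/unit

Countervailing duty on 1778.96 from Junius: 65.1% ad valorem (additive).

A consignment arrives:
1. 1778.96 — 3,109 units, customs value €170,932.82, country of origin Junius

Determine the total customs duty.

€129,869.09

Line 1 (1778.96, Junius, 3,109 units, €170,932.82):
Base rate for 1778.96 is €5.98/unit.
Additional duty on 1778.96 from Junius: +65.1% ad valorem. Applied ad valorem rate = 65.1%.
Duty = €170,932.82 × 65.1% + 3,109 × €5.98 = €129,869.09.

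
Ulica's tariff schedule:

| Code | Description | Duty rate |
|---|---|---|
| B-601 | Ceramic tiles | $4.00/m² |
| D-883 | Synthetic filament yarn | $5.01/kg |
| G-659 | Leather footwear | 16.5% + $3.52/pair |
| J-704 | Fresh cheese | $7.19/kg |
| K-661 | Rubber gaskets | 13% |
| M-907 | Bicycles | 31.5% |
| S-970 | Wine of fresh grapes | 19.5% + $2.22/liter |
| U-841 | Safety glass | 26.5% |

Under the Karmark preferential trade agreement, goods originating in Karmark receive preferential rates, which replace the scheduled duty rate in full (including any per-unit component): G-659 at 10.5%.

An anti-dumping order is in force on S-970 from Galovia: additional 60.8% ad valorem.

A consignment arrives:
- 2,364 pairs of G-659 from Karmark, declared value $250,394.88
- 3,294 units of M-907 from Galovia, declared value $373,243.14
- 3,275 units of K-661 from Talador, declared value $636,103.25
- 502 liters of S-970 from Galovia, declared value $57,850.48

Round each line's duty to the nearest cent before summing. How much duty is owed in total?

$274,124.85

Line 1 (G-659, Karmark, 2,364 pairs, $250,394.88):
Base rate for G-659 is 16.5% + $3.52/pair.
Origin Karmark qualifies under the Ulica–Karmark agreement and G-659 is covered: preferential rate 10.5% applies instead.
Duty = $250,394.88 × 10.5% = $26,291.46.
Line 2 (M-907, Galovia, 3,294 units, $373,243.14):
Base rate for M-907 is 31.5%.
Duty = $373,243.14 × 31.5% = $117,571.59.
Line 3 (K-661, Talador, 3,275 units, $636,103.25):
Base rate for K-661 is 13%.
Duty = $636,103.25 × 13% = $82,693.42.
Line 4 (S-970, Galovia, 502 liters, $57,850.48):
Base rate for S-970 is 19.5% + $2.22/liter.
Additional duty on S-970 from Galovia: +60.8%. Applied ad valorem rate: 19.5% + 60.8% = 80.3%.
Duty = $57,850.48 × 80.3% + 502 × $2.22 = $47,568.38.
Total = $26,291.46 + $117,571.59 + $82,693.42 + $47,568.38 = $274,124.85.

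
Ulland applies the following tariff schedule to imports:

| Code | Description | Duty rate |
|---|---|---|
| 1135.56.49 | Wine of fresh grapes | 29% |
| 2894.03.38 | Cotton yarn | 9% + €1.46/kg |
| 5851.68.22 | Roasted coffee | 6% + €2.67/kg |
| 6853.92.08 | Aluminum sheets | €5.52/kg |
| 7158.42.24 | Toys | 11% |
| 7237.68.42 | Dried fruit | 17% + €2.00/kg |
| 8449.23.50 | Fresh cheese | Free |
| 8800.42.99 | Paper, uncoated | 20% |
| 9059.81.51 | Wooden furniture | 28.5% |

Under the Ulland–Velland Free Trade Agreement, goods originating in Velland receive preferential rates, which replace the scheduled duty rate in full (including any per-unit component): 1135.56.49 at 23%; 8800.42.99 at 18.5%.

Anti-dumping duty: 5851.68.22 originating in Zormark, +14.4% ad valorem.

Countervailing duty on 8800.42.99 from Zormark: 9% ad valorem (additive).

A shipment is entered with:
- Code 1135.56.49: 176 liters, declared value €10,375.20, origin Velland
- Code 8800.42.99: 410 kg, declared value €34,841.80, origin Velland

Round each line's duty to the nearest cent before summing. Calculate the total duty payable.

Line 1 (1135.56.49, Velland, 176 liters, €10,375.20):
Base rate for 1135.56.49 is 29%.
Origin Velland qualifies under the Ulland–Velland agreement and 1135.56.49 is covered: preferential rate 23% applies instead.
Duty = €10,375.20 × 23% = €2,386.30.
Line 2 (8800.42.99, Velland, 410 kg, €34,841.80):
Base rate for 8800.42.99 is 20%.
Origin Velland qualifies under the Ulland–Velland agreement and 8800.42.99 is covered: preferential rate 18.5% applies instead.
The additional-duty order on 8800.42.99 targets Zormark, not Velland; it does not apply.
Duty = €34,841.80 × 18.5% = €6,445.73.
Total = €2,386.30 + €6,445.73 = €8,832.03.

€8,832.03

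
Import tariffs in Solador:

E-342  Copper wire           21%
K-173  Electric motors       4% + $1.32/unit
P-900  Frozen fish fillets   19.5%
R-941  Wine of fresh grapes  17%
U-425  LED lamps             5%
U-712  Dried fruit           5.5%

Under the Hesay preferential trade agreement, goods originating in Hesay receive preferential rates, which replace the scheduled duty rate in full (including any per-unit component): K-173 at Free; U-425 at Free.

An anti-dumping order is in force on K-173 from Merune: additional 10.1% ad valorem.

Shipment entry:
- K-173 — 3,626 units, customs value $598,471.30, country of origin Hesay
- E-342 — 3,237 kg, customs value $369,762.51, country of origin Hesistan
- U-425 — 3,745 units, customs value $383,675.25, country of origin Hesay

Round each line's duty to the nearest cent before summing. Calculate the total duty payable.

Line 1 (K-173, Hesay, 3,626 units, $598,471.30):
Base rate for K-173 is 4% + $1.32/unit.
Origin Hesay qualifies under the Solador–Hesay agreement and K-173 is covered: preferential rate Free applies instead.
The additional-duty order on K-173 targets Merune, not Hesay; it does not apply.
Duty = $598,471.30 × 0% = $0.00.
Line 2 (E-342, Hesistan, 3,237 kg, $369,762.51):
Base rate for E-342 is 21%.
Duty = $369,762.51 × 21% = $77,650.13.
Line 3 (U-425, Hesay, 3,745 units, $383,675.25):
Base rate for U-425 is 5%.
Origin Hesay qualifies under the Solador–Hesay agreement and U-425 is covered: preferential rate Free applies instead.
Duty = $383,675.25 × 0% = $0.00.
Total = $0.00 + $77,650.13 + $0.00 = $77,650.13.

$77,650.13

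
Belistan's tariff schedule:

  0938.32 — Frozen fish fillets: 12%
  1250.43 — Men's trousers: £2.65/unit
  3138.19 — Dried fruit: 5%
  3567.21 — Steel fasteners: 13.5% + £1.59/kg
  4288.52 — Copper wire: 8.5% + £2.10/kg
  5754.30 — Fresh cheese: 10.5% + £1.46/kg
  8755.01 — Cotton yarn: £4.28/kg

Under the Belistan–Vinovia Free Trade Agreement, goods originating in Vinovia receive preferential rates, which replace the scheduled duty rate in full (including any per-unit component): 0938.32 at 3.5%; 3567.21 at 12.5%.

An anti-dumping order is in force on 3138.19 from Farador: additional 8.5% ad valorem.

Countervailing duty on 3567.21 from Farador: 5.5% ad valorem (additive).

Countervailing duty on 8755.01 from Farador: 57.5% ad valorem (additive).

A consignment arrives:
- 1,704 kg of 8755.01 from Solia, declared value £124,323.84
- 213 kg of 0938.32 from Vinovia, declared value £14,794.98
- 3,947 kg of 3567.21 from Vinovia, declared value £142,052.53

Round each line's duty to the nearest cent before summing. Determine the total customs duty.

Line 1 (8755.01, Solia, 1,704 kg, £124,323.84):
Base rate for 8755.01 is £4.28/kg.
The additional-duty order on 8755.01 targets Farador, not Solia; it does not apply.
Duty = 1,704 × £4.28 = £7,293.12.
Line 2 (0938.32, Vinovia, 213 kg, £14,794.98):
Base rate for 0938.32 is 12%.
Origin Vinovia qualifies under the Belistan–Vinovia agreement and 0938.32 is covered: preferential rate 3.5% applies instead.
Duty = £14,794.98 × 3.5% = £517.82.
Line 3 (3567.21, Vinovia, 3,947 kg, £142,052.53):
Base rate for 3567.21 is 13.5% + £1.59/kg.
Origin Vinovia qualifies under the Belistan–Vinovia agreement and 3567.21 is covered: preferential rate 12.5% applies instead.
The additional-duty order on 3567.21 targets Farador, not Vinovia; it does not apply.
Duty = £142,052.53 × 12.5% = £17,756.57.
Total = £7,293.12 + £517.82 + £17,756.57 = £25,567.51.

£25,567.51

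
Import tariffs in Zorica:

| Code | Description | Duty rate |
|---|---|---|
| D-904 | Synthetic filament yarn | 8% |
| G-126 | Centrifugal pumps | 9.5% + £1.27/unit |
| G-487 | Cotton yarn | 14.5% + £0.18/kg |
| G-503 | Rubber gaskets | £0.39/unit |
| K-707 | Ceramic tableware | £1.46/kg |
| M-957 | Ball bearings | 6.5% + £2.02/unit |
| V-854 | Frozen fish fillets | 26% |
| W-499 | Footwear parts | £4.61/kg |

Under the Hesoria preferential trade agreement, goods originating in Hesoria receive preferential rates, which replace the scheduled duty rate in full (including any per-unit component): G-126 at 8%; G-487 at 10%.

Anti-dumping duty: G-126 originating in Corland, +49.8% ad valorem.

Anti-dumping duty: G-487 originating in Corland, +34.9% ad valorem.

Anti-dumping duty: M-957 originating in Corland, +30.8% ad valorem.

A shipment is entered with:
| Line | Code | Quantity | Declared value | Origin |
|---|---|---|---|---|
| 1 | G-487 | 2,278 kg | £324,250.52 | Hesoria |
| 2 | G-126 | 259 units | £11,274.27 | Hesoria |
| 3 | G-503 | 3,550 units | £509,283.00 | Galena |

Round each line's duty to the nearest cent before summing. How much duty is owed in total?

£34,711.49

Line 1 (G-487, Hesoria, 2,278 kg, £324,250.52):
Base rate for G-487 is 14.5% + £0.18/kg.
Origin Hesoria qualifies under the Zorica–Hesoria agreement and G-487 is covered: preferential rate 10% applies instead.
The additional-duty order on G-487 targets Corland, not Hesoria; it does not apply.
Duty = £324,250.52 × 10% = £32,425.05.
Line 2 (G-126, Hesoria, 259 units, £11,274.27):
Base rate for G-126 is 9.5% + £1.27/unit.
Origin Hesoria qualifies under the Zorica–Hesoria agreement and G-126 is covered: preferential rate 8% applies instead.
The additional-duty order on G-126 targets Corland, not Hesoria; it does not apply.
Duty = £11,274.27 × 8% = £901.94.
Line 3 (G-503, Galena, 3,550 units, £509,283.00):
Base rate for G-503 is £0.39/unit.
Duty = 3,550 × £0.39 = £1,384.50.
Total = £32,425.05 + £901.94 + £1,384.50 = £34,711.49.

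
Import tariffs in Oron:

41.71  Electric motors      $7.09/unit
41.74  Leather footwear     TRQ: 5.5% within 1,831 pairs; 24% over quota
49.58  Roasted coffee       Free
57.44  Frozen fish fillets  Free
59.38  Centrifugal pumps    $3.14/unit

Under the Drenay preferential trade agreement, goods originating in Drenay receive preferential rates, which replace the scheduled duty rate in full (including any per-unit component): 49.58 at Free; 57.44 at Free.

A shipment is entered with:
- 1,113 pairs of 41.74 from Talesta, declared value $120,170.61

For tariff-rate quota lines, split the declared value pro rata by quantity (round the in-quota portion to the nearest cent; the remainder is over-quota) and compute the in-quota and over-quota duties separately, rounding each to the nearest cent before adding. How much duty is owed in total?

Line 1 (41.74, Talesta, 1,113 pairs, $120,170.61):
Code 41.74 is under a tariff-rate quota (threshold 1,831 pairs). Quantity 1,113 pairs is within the quota, so the in-quota rate 5.5% applies to the full value.
Duty = $120,170.61 × 5.5% = $6,609.38.

$6,609.38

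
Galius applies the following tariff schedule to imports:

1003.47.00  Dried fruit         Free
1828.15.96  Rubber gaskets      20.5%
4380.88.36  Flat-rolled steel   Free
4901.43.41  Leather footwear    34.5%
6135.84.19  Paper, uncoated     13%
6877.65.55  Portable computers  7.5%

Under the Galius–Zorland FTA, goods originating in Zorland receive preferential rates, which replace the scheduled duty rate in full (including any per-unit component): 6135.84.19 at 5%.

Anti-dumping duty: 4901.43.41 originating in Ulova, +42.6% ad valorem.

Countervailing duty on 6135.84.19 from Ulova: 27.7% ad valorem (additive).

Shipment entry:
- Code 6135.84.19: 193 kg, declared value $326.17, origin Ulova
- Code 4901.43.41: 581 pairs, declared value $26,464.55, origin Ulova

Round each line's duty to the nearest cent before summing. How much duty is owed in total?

Line 1 (6135.84.19, Ulova, 193 kg, $326.17):
Base rate for 6135.84.19 is 13%.
6135.84.19 has an FTA preferential rate, but origin Ulova is not Zorland; base rate stands.
Additional duty on 6135.84.19 from Ulova: +27.7%. Applied ad valorem rate: 13% + 27.7% = 40.7%.
Duty = $326.17 × 40.7% = $132.75.
Line 2 (4901.43.41, Ulova, 581 pairs, $26,464.55):
Base rate for 4901.43.41 is 34.5%.
Additional duty on 4901.43.41 from Ulova: +42.6%. Applied ad valorem rate: 34.5% + 42.6% = 77.1%.
Duty = $26,464.55 × 77.1% = $20,404.17.
Total = $132.75 + $20,404.17 = $20,536.92.

$20,536.92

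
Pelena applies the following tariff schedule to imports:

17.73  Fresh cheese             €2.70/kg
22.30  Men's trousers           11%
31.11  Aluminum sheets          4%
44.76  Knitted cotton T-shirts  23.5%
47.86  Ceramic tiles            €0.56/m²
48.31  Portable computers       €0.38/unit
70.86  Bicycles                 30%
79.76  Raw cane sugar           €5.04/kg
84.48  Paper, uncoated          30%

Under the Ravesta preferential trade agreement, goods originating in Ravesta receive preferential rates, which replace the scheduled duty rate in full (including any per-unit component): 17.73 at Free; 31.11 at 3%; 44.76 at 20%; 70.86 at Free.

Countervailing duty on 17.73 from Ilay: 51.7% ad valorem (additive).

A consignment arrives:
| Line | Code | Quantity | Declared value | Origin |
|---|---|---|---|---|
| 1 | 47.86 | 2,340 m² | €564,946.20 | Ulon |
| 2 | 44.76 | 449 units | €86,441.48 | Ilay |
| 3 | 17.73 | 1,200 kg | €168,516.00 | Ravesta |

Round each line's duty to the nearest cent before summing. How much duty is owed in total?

€21,624.15

Line 1 (47.86, Ulon, 2,340 m², €564,946.20):
Base rate for 47.86 is €0.56/m².
Duty = 2,340 × €0.56 = €1,310.40.
Line 2 (44.76, Ilay, 449 units, €86,441.48):
Base rate for 44.76 is 23.5%.
44.76 has an FTA preferential rate, but origin Ilay is not Ravesta; base rate stands.
Duty = €86,441.48 × 23.5% = €20,313.75.
Line 3 (17.73, Ravesta, 1,200 kg, €168,516.00):
Base rate for 17.73 is €2.70/kg.
Origin Ravesta qualifies under the Pelena–Ravesta agreement and 17.73 is covered: preferential rate Free applies instead.
The additional-duty order on 17.73 targets Ilay, not Ravesta; it does not apply.
Duty = €168,516.00 × 0% = €0.00.
Total = €1,310.40 + €20,313.75 + €0.00 = €21,624.15.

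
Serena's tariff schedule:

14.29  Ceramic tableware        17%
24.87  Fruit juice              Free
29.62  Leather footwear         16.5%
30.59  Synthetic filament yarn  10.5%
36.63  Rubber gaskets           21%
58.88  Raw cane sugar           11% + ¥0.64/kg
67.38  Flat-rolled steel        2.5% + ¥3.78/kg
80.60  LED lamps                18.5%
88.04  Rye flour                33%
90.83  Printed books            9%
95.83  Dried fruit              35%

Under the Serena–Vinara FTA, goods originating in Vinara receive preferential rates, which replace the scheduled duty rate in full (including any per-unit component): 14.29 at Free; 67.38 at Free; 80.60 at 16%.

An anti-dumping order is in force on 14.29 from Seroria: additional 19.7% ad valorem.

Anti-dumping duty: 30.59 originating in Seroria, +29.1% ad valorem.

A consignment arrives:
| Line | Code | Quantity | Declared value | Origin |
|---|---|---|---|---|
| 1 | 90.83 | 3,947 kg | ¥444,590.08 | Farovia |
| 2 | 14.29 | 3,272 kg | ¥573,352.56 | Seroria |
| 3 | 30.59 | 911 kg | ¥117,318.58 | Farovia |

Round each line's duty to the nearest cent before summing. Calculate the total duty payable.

¥262,751.95

Line 1 (90.83, Farovia, 3,947 kg, ¥444,590.08):
Base rate for 90.83 is 9%.
Duty = ¥444,590.08 × 9% = ¥40,013.11.
Line 2 (14.29, Seroria, 3,272 kg, ¥573,352.56):
Base rate for 14.29 is 17%.
14.29 has an FTA preferential rate, but origin Seroria is not Vinara; base rate stands.
Additional duty on 14.29 from Seroria: +19.7%. Applied ad valorem rate: 17% + 19.7% = 36.7%.
Duty = ¥573,352.56 × 36.7% = ¥210,420.39.
Line 3 (30.59, Farovia, 911 kg, ¥117,318.58):
Base rate for 30.59 is 10.5%.
The additional-duty order on 30.59 targets Seroria, not Farovia; it does not apply.
Duty = ¥117,318.58 × 10.5% = ¥12,318.45.
Total = ¥40,013.11 + ¥210,420.39 + ¥12,318.45 = ¥262,751.95.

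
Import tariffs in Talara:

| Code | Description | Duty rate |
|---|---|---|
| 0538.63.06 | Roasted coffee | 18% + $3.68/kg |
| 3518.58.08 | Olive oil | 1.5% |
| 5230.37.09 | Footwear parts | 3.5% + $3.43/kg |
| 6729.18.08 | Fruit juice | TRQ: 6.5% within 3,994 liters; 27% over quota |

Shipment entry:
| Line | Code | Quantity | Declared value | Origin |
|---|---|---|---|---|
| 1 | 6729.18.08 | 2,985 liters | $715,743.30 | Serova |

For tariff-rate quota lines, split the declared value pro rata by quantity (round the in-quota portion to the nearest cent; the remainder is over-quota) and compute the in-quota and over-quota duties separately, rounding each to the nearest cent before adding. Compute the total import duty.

Line 1 (6729.18.08, Serova, 2,985 liters, $715,743.30):
Code 6729.18.08 is under a tariff-rate quota (threshold 3,994 liters). Quantity 2,985 liters is within the quota, so the in-quota rate 6.5% applies to the full value.
Duty = $715,743.30 × 6.5% = $46,523.31.

$46,523.31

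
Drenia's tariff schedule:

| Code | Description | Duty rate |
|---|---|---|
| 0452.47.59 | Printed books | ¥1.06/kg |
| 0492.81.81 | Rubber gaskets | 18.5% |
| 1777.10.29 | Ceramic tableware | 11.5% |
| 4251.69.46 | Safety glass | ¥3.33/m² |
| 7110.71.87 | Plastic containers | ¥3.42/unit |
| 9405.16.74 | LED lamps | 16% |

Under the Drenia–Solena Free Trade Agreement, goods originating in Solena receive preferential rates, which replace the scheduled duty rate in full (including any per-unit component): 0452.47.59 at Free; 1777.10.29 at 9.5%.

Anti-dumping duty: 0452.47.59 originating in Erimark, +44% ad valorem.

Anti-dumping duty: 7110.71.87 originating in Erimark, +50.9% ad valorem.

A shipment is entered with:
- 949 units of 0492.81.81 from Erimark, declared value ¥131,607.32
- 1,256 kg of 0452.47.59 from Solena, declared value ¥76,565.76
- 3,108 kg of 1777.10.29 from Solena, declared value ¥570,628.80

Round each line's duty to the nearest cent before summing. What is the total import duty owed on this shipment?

Line 1 (0492.81.81, Erimark, 949 units, ¥131,607.32):
Base rate for 0492.81.81 is 18.5%.
Duty = ¥131,607.32 × 18.5% = ¥24,347.35.
Line 2 (0452.47.59, Solena, 1,256 kg, ¥76,565.76):
Base rate for 0452.47.59 is ¥1.06/kg.
Origin Solena qualifies under the Drenia–Solena agreement and 0452.47.59 is covered: preferential rate Free applies instead.
The additional-duty order on 0452.47.59 targets Erimark, not Solena; it does not apply.
Duty = ¥76,565.76 × 0% = ¥0.00.
Line 3 (1777.10.29, Solena, 3,108 kg, ¥570,628.80):
Base rate for 1777.10.29 is 11.5%.
Origin Solena qualifies under the Drenia–Solena agreement and 1777.10.29 is covered: preferential rate 9.5% applies instead.
Duty = ¥570,628.80 × 9.5% = ¥54,209.74.
Total = ¥24,347.35 + ¥0.00 + ¥54,209.74 = ¥78,557.09.

¥78,557.09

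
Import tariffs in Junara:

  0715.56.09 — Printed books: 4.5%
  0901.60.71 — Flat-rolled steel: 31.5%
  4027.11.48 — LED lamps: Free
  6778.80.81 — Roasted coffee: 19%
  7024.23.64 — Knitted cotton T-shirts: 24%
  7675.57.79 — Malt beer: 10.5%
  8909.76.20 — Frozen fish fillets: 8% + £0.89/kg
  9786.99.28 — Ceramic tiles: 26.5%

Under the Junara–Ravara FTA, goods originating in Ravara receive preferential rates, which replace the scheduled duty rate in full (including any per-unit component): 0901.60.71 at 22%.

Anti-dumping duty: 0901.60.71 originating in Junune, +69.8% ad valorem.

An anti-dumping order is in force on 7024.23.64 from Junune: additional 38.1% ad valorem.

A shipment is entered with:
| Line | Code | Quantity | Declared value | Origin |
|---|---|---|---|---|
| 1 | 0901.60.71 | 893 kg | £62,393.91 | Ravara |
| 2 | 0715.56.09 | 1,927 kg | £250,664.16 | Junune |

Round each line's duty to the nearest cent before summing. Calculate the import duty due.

£25,006.55

Line 1 (0901.60.71, Ravara, 893 kg, £62,393.91):
Base rate for 0901.60.71 is 31.5%.
Origin Ravara qualifies under the Junara–Ravara agreement and 0901.60.71 is covered: preferential rate 22% applies instead.
The additional-duty order on 0901.60.71 targets Junune, not Ravara; it does not apply.
Duty = £62,393.91 × 22% = £13,726.66.
Line 2 (0715.56.09, Junune, 1,927 kg, £250,664.16):
Base rate for 0715.56.09 is 4.5%.
Duty = £250,664.16 × 4.5% = £11,279.89.
Total = £13,726.66 + £11,279.89 = £25,006.55.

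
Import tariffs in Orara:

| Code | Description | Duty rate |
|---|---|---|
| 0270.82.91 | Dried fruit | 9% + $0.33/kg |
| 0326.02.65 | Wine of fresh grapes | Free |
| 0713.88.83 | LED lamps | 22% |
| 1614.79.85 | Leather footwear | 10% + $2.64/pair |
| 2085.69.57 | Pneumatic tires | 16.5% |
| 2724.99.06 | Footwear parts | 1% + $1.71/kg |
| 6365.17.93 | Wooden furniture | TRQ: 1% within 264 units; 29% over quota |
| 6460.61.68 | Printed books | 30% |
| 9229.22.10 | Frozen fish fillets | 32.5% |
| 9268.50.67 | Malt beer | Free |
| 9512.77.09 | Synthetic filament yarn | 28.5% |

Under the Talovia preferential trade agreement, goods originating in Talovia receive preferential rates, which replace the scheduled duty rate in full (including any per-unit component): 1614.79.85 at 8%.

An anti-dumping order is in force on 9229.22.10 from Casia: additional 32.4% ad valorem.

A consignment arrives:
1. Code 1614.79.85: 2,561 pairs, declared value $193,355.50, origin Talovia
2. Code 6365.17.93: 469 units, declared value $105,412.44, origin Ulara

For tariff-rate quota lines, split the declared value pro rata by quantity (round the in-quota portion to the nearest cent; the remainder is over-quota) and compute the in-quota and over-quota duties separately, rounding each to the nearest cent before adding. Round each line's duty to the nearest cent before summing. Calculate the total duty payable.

Line 1 (1614.79.85, Talovia, 2,561 pairs, $193,355.50):
Base rate for 1614.79.85 is 10% + $2.64/pair.
Origin Talovia qualifies under the Orara–Talovia agreement and 1614.79.85 is covered: preferential rate 8% applies instead.
Duty = $193,355.50 × 8% = $15,468.44.
Line 2 (6365.17.93, Ulara, 469 units, $105,412.44):
Code 6365.17.93 is under a tariff-rate quota (threshold 264 units). In-quota: 264 units at 1%; over-quota: 205 units at 29%.
Pro-rata value split: in-quota = $105,412.44 × 264/469 = $59,336.64; over-quota = $105,412.44 − $59,336.64 = $46,075.80.
In-quota duty = $59,336.64 × 1% = $593.37. Over-quota duty = $46,075.80 × 29% = $13,361.98.
Line duty = $593.37 + $13,361.98 = $13,955.35.
Total = $15,468.44 + $13,955.35 = $29,423.79.

$29,423.79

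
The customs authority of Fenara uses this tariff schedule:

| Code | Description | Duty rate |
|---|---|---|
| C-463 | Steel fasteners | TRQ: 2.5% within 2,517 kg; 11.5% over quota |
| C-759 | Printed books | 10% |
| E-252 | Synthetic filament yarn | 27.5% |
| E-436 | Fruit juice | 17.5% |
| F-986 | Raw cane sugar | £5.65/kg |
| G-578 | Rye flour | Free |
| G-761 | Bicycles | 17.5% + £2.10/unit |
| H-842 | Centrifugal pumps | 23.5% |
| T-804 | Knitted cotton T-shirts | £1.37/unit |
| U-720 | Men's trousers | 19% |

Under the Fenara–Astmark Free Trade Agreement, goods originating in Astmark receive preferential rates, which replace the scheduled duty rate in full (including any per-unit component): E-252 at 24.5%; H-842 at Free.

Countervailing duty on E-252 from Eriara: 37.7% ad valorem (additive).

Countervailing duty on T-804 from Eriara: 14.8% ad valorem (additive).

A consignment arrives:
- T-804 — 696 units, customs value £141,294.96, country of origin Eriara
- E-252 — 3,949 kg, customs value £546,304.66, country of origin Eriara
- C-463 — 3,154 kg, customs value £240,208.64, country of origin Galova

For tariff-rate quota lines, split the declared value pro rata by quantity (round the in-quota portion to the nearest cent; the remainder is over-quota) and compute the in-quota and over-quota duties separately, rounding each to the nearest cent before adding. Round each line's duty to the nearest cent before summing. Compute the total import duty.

Line 1 (T-804, Eriara, 696 units, £141,294.96):
Base rate for T-804 is £1.37/unit.
Additional duty on T-804 from Eriara: +14.8% ad valorem. Applied ad valorem rate = 14.8%.
Duty = £141,294.96 × 14.8% + 696 × £1.37 = £21,865.17.
Line 2 (E-252, Eriara, 3,949 kg, £546,304.66):
Base rate for E-252 is 27.5%.
E-252 has an FTA preferential rate, but origin Eriara is not Astmark; base rate stands.
Additional duty on E-252 from Eriara: +37.7%. Applied ad valorem rate: 27.5% + 37.7% = 65.2%.
Duty = £546,304.66 × 65.2% = £356,190.64.
Line 3 (C-463, Galova, 3,154 kg, £240,208.64):
Code C-463 is under a tariff-rate quota (threshold 2,517 kg). In-quota: 2,517 kg at 2.5%; over-quota: 637 kg at 11.5%.
Pro-rata value split: in-quota = £240,208.64 × 2,517/3,154 = £191,694.72; over-quota = £240,208.64 − £191,694.72 = £48,513.92.
In-quota duty = £191,694.72 × 2.5% = £4,792.37. Over-quota duty = £48,513.92 × 11.5% = £5,579.10.
Line duty = £4,792.37 + £5,579.10 = £10,371.47.
Total = £21,865.17 + £356,190.64 + £10,371.47 = £388,427.28.

£388,427.28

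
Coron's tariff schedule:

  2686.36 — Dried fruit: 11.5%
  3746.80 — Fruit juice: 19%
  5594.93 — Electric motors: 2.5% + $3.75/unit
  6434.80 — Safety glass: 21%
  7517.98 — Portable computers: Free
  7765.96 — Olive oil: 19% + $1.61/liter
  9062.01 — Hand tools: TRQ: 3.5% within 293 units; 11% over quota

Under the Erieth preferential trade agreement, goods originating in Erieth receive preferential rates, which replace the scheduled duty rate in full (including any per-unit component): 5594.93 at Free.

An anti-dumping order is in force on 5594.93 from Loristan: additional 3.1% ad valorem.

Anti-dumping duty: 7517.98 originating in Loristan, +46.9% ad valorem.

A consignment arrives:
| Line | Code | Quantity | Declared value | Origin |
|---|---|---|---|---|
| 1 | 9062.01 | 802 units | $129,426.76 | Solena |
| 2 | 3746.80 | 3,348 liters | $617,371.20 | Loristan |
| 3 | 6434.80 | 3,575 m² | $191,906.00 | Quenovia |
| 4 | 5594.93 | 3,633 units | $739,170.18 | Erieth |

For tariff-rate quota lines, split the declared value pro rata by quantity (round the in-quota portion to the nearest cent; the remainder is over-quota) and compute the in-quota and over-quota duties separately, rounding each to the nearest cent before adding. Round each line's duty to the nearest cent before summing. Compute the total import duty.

$168,291.41

Line 1 (9062.01, Solena, 802 units, $129,426.76):
Code 9062.01 is under a tariff-rate quota (threshold 293 units). In-quota: 293 units at 3.5%; over-quota: 509 units at 11%.
Pro-rata value split: in-quota = $129,426.76 × 293/802 = $47,284.34; over-quota = $129,426.76 − $47,284.34 = $82,142.42.
In-quota duty = $47,284.34 × 3.5% = $1,654.95. Over-quota duty = $82,142.42 × 11% = $9,035.67.
Line duty = $1,654.95 + $9,035.67 = $10,690.62.
Line 2 (3746.80, Loristan, 3,348 liters, $617,371.20):
Base rate for 3746.80 is 19%.
Duty = $617,371.20 × 19% = $117,300.53.
Line 3 (6434.80, Quenovia, 3,575 m², $191,906.00):
Base rate for 6434.80 is 21%.
Duty = $191,906.00 × 21% = $40,300.26.
Line 4 (5594.93, Erieth, 3,633 units, $739,170.18):
Base rate for 5594.93 is 2.5% + $3.75/unit.
Origin Erieth qualifies under the Coron–Erieth agreement and 5594.93 is covered: preferential rate Free applies instead.
The additional-duty order on 5594.93 targets Loristan, not Erieth; it does not apply.
Duty = $739,170.18 × 0% = $0.00.
Total = $10,690.62 + $117,300.53 + $40,300.26 + $0.00 = $168,291.41.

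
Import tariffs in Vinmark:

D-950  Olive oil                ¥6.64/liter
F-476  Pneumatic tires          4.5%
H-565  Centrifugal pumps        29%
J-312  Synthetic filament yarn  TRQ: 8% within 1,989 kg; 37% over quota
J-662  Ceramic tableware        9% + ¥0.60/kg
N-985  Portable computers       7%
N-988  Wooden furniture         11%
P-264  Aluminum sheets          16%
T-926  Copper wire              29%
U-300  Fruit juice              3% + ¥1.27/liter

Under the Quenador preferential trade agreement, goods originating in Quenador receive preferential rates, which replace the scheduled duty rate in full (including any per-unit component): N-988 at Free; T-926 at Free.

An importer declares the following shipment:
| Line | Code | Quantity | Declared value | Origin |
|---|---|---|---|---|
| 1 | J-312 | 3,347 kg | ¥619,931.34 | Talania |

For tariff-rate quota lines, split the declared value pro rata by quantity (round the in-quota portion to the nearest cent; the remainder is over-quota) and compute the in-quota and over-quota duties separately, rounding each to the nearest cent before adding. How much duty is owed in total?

Line 1 (J-312, Talania, 3,347 kg, ¥619,931.34):
Code J-312 is under a tariff-rate quota (threshold 1,989 kg). In-quota: 1,989 kg at 8%; over-quota: 1,358 kg at 37%.
Pro-rata value split: in-quota = ¥619,931.34 × 1,989/3,347 = ¥368,402.58; over-quota = ¥619,931.34 − ¥368,402.58 = ¥251,528.76.
In-quota duty = ¥368,402.58 × 8% = ¥29,472.21. Over-quota duty = ¥251,528.76 × 37% = ¥93,065.64.
Line duty = ¥29,472.21 + ¥93,065.64 = ¥122,537.85.

¥122,537.85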